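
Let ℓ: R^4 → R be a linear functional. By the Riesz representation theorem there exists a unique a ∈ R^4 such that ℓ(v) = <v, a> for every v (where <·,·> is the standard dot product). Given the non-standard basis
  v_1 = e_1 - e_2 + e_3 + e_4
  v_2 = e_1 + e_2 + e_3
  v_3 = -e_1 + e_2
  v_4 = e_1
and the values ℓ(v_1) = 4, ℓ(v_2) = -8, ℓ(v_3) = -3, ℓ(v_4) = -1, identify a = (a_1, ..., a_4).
a = (-1, -4, -3, 4)

Write a = (a_1, ..., a_4) in the standard basis. For each basis vector v_i, ℓ(v_i) = <v_i, a> is a linear equation in the a_j's. Collect the n equations into a matrix system V a = ℓ, where row i of V is v_i (expressed in the standard basis). Since V is invertible (lower-triangular with 1s on the diagonal, up to permutation), solve by back-substitution:
  V =
[[1, -1, 1, 1],
 [1, 1, 1, 0],
 [-1, 1, 0, 0],
 [1, 0, 0, 0]]
  V a = (4, -8, -3, -1)
Solving gives a = (-1, -4, -3, 4).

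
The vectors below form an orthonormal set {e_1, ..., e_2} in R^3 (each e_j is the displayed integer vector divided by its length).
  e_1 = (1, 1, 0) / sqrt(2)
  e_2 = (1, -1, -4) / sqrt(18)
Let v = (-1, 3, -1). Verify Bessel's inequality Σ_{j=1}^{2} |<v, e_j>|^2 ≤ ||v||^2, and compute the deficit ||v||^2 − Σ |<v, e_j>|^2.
Σ |<v, e_j>|^2 = 2; ||v||^2 = 11; deficit = 9

Write each e_j = u_j / sqrt(<u_j, u_j>) where u_j is the displayed integer vector. Then <v, e_j> = <v, u_j> / sqrt(<u_j, u_j>), so |<v, e_j>|^2 = <v, u_j>^2 / <u_j, u_j>.
Coefficients: <v, e_1> = 2/sqrt(2), <v, e_2> = 0/sqrt(18).
Square and sum: Σ |<v, e_j>|^2 = 2.
Compute ||v||^2 = v·v = 11.
Deficit = 11 − 2 = 9 ≥ 0, confirming Bessel's inequality. (The deficit equals ||v − Σ <v,e_j> e_j||^2, the squared distance from v to span{e_j}.)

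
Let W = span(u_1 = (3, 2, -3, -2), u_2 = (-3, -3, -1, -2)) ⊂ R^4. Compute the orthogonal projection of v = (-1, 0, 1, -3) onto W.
proj_W(v) = (-72/89, -248/267, -200/267, -272/267)

Set up U = [u_1 | ... | u_2] ∈ R^(4×2). The projector onto W = col(U) is P = U (U^T U)^(-1) U^T.
Compute U^T U =
  [26, -8]
  [-8, 23],
and U^T v = (0, 8).
Solve U^T U · c = U^T v for the coefficients: c = (32/267, 104/267). The projection is proj_W(v) = U c.
Check: (v - proj_W(v)) · u_1 = 0  (should be 0).
Check: (v - proj_W(v)) · u_2 = 0  (should be 0).
Result: proj_W(v) = (-72/89, -248/267, -200/267, -272/267).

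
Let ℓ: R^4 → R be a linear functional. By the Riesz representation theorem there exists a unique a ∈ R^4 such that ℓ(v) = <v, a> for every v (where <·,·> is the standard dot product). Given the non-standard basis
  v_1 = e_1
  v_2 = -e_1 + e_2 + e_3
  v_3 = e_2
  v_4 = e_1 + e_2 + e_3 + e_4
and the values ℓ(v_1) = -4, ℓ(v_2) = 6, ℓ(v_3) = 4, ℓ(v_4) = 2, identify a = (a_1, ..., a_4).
a = (-4, 4, -2, 4)

Write a = (a_1, ..., a_4) in the standard basis. For each basis vector v_i, ℓ(v_i) = <v_i, a> is a linear equation in the a_j's. Collect the n equations into a matrix system V a = ℓ, where row i of V is v_i (expressed in the standard basis). Since V is invertible (lower-triangular with 1s on the diagonal, up to permutation), solve by back-substitution:
  V =
[[1, 0, 0, 0],
 [-1, 1, 1, 0],
 [0, 1, 0, 0],
 [1, 1, 1, 1]]
  V a = (-4, 6, 4, 2)
Solving gives a = (-4, 4, -2, 4).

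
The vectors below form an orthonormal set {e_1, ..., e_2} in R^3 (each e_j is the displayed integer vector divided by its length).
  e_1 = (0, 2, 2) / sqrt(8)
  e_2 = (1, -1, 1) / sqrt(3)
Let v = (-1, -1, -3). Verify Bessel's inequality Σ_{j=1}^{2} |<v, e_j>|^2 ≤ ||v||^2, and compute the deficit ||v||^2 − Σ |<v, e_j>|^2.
Σ |<v, e_j>|^2 = 11; ||v||^2 = 11; deficit = 0

Write each e_j = u_j / sqrt(<u_j, u_j>) where u_j is the displayed integer vector. Then <v, e_j> = <v, u_j> / sqrt(<u_j, u_j>), so |<v, e_j>|^2 = <v, u_j>^2 / <u_j, u_j>.
Coefficients: <v, e_1> = -8/sqrt(8), <v, e_2> = -3/sqrt(3).
Square and sum: Σ |<v, e_j>|^2 = 11.
Compute ||v||^2 = v·v = 11.
Deficit = 11 − 11 = 0 ≥ 0, confirming Bessel's inequality. (The deficit equals ||v − Σ <v,e_j> e_j||^2, the squared distance from v to span{e_j}.)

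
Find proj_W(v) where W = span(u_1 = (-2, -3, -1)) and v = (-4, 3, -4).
proj_W(v) = (-3/7, -9/14, -3/14)

Set up U = [u_1 | ... | u_1] ∈ R^(3×1). The projector onto W = col(U) is P = U (U^T U)^(-1) U^T.
Compute U^T U =
  [14],
and U^T v = (3).
Solve U^T U · c = U^T v for the coefficients: c = (3/14). The projection is proj_W(v) = U c.
Check: (v - proj_W(v)) · u_1 = 0  (should be 0).
Result: proj_W(v) = (-3/7, -9/14, -3/14).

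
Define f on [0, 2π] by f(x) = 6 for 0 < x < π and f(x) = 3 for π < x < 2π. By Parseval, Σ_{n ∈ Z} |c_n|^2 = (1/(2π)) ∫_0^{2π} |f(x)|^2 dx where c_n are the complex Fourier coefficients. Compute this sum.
Σ |c_n|^2 = 45/2

Parseval equates the L^2 energy of f (normalised by 1/(2π)) with the ℓ^2 sum of its Fourier coefficients: (1/(2π)) ∫_0^{2π} |f|^2 = Σ |c_n|^2.
Compute the left side: (1/(2π)) [∫_0^π 6^2 dx + ∫_π^{2π} 3^2 dx] = (1/(2π)) · (36π + 9π) = (36 + 9)/2 = 45/2.
So Σ_{n ∈ Z} |c_n|^2 = 45/2.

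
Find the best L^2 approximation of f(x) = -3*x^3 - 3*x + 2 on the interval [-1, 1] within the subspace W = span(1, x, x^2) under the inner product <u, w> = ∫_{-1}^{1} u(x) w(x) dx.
g(x) = 2 - 24*x/5

The best approximation g ∈ W is the orthogonal projection of f onto W. Writing g = a_0 + a_1 x + a_2 x^2, the coefficients solve the normal equations G · a = b where
  G_{ij} = <φ_i, φ_j> and b_i = <f, φ_i>, with φ_0 = 1, φ_1 = x, φ_2 = x^2.
G =
  [2, 0, 2/3]
  [0, 2/3, 0]
  [2/3, 0, 2/5],
b = (4, -16/5, 4/3).
Solving gives a_0 = 2, a_1 = -24/5, a_2 = 0, so
  g(x) = 2 - 24*x/5.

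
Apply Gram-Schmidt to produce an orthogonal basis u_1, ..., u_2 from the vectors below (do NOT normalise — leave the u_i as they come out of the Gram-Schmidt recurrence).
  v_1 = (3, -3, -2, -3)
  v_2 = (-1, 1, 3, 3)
Orthogonal basis:
  u_1 = (3, -3, -2, -3)
  u_2 = (32/31, -32/31, 51/31, 30/31)

Apply the Gram-Schmidt recurrence
  u_1 = v_1
  u_i = v_i − Σ_{j<i} ((v_i · u_j) / (u_j · u_j)) · u_j.

Step by step this gives:
  u_1 = (3, -3, -2, -3)
  u_2 = (32/31, -32/31, 51/31, 30/31)

Orthogonality check:
  u_2 · u_1 = 0 (should be 0)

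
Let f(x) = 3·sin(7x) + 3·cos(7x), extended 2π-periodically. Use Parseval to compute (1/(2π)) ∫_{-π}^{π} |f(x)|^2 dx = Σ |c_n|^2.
Σ |c_n|^2 = 9

Expand |f|^2 and use orthogonality of {sin(nx), cos(mx)} on [-π, π]:
  ∫_{-π}^{π} sin(nx)^2 dx = π, ∫ cos(mx)^2 dx = π, and cross terms integrate to 0.
So ∫_{-π}^{π} f(x)^2 dx = 3^2 · π + 3^2 · π = (9 + 9)π.
Divide by 2π: (9 + 9)/2 = 9.
By Parseval, this equals Σ |c_n|^2.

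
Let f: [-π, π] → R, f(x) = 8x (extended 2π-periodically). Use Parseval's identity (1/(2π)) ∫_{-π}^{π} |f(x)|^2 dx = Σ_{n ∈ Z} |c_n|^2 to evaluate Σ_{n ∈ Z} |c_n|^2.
Σ |c_n|^2 = 64π^2/3

Expand and integrate term by term over [-π, π]:
  ∫ (8x)^2 dx = 64·(2π^3/3); ∫ 2·8·(0)·x dx = 0 (odd integrand); ∫ 0^2 dx = 0·2π.
So (1/(2π)) ∫_{-π}^{π} (8x)^2 dx = 64π^2/3 + 0 = 64π^2/3.
Parseval ⇒ Σ |c_n|^2 = 64π^2/3.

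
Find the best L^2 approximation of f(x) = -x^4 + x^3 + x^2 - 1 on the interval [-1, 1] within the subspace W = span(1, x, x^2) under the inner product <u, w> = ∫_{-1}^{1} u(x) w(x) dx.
g(x) = x^2/7 + 3*x/5 - 32/35

The best approximation g ∈ W is the orthogonal projection of f onto W. Writing g = a_0 + a_1 x + a_2 x^2, the coefficients solve the normal equations G · a = b where
  G_{ij} = <φ_i, φ_j> and b_i = <f, φ_i>, with φ_0 = 1, φ_1 = x, φ_2 = x^2.
G =
  [2, 0, 2/3]
  [0, 2/3, 0]
  [2/3, 0, 2/5],
b = (-26/15, 2/5, -58/105).
Solving gives a_0 = -32/35, a_1 = 3/5, a_2 = 1/7, so
  g(x) = x^2/7 + 3*x/5 - 32/35.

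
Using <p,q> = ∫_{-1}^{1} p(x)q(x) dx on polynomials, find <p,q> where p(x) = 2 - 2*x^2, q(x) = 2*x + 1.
<p,q> = 8/3

Expand the product: p(x)·q(x) = -4*x^3 - 2*x^2 + 4*x + 2.
∫_{-1}^{1} of each monomial x^k gives [2/(k+1) if k even, 0 if k odd]. Integrating term-by-term (or equivalently evaluating the antiderivative F(x) = -x^4 - 2*x^3/3 + 2*x^2 + 2*x at the endpoints):
  F(1) − F(−1) = 7/3 − (-1/3) = 8/3.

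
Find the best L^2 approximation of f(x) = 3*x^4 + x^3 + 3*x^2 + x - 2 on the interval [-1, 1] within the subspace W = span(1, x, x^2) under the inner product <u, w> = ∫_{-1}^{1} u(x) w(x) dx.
g(x) = 39*x^2/7 + 8*x/5 - 79/35

The best approximation g ∈ W is the orthogonal projection of f onto W. Writing g = a_0 + a_1 x + a_2 x^2, the coefficients solve the normal equations G · a = b where
  G_{ij} = <φ_i, φ_j> and b_i = <f, φ_i>, with φ_0 = 1, φ_1 = x, φ_2 = x^2.
G =
  [2, 0, 2/3]
  [0, 2/3, 0]
  [2/3, 0, 2/5],
b = (-4/5, 16/15, 76/105).
Solving gives a_0 = -79/35, a_1 = 8/5, a_2 = 39/7, so
  g(x) = 39*x^2/7 + 8*x/5 - 79/35.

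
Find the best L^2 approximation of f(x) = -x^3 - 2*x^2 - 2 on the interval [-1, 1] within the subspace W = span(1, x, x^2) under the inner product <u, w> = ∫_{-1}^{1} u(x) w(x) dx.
g(x) = -2*x^2 - 3*x/5 - 2

The best approximation g ∈ W is the orthogonal projection of f onto W. Writing g = a_0 + a_1 x + a_2 x^2, the coefficients solve the normal equations G · a = b where
  G_{ij} = <φ_i, φ_j> and b_i = <f, φ_i>, with φ_0 = 1, φ_1 = x, φ_2 = x^2.
G =
  [2, 0, 2/3]
  [0, 2/3, 0]
  [2/3, 0, 2/5],
b = (-16/3, -2/5, -32/15).
Solving gives a_0 = -2, a_1 = -3/5, a_2 = -2, so
  g(x) = -2*x^2 - 3*x/5 - 2.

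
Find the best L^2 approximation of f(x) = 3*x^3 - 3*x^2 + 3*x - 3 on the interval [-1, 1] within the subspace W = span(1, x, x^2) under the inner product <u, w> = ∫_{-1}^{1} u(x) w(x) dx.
g(x) = -3*x^2 + 24*x/5 - 3

The best approximation g ∈ W is the orthogonal projection of f onto W. Writing g = a_0 + a_1 x + a_2 x^2, the coefficients solve the normal equations G · a = b where
  G_{ij} = <φ_i, φ_j> and b_i = <f, φ_i>, with φ_0 = 1, φ_1 = x, φ_2 = x^2.
G =
  [2, 0, 2/3]
  [0, 2/3, 0]
  [2/3, 0, 2/5],
b = (-8, 16/5, -16/5).
Solving gives a_0 = -3, a_1 = 24/5, a_2 = -3, so
  g(x) = -3*x^2 + 24*x/5 - 3.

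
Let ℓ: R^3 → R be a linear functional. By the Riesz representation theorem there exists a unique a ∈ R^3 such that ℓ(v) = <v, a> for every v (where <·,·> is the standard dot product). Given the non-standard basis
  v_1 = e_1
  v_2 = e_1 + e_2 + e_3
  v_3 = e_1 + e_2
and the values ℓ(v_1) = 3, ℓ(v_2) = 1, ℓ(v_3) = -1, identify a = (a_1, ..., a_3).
a = (3, -4, 2)

Write a = (a_1, ..., a_3) in the standard basis. For each basis vector v_i, ℓ(v_i) = <v_i, a> is a linear equation in the a_j's. Collect the n equations into a matrix system V a = ℓ, where row i of V is v_i (expressed in the standard basis). Since V is invertible (lower-triangular with 1s on the diagonal, up to permutation), solve by back-substitution:
  V =
[[1, 0, 0],
 [1, 1, 1],
 [1, 1, 0]]
  V a = (3, 1, -1)
Solving gives a = (3, -4, 2).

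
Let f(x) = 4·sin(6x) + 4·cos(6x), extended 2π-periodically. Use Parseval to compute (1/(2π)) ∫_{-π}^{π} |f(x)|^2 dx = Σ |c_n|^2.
Σ |c_n|^2 = 16

Expand |f|^2 and use orthogonality of {sin(nx), cos(mx)} on [-π, π]:
  ∫_{-π}^{π} sin(nx)^2 dx = π, ∫ cos(mx)^2 dx = π, and cross terms integrate to 0.
So ∫_{-π}^{π} f(x)^2 dx = 4^2 · π + 4^2 · π = (16 + 16)π.
Divide by 2π: (16 + 16)/2 = 16.
By Parseval, this equals Σ |c_n|^2.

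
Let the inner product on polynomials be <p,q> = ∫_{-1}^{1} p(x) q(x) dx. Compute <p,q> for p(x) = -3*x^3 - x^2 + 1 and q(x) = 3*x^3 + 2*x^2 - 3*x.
<p,q> = 164/105

Expand the product: p(x)·q(x) = -9*x^6 - 9*x^5 + 7*x^4 + 6*x^3 + 2*x^2 - 3*x.
∫_{-1}^{1} of each monomial x^k gives [2/(k+1) if k even, 0 if k odd]. Integrating term-by-term (or equivalently evaluating the antiderivative F(x) = -9*x^7/7 - 3*x^6/2 + 7*x^5/5 + 3*x^4/2 + 2*x^3/3 - 3*x^2/2 at the endpoints):
  F(1) − F(−1) = -151/210 − (-479/210) = 164/105.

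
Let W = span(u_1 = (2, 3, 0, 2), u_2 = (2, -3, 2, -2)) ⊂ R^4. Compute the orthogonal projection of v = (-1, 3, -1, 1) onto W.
proj_W(v) = (-20/23, 57/23, -29/23, 38/23)

Set up U = [u_1 | ... | u_2] ∈ R^(4×2). The projector onto W = col(U) is P = U (U^T U)^(-1) U^T.
Compute U^T U =
  [17, -9]
  [-9, 21],
and U^T v = (9, -15).
Solve U^T U · c = U^T v for the coefficients: c = (9/46, -29/46). The projection is proj_W(v) = U c.
Check: (v - proj_W(v)) · u_1 = 0  (should be 0).
Check: (v - proj_W(v)) · u_2 = 0  (should be 0).
Result: proj_W(v) = (-20/23, 57/23, -29/23, 38/23).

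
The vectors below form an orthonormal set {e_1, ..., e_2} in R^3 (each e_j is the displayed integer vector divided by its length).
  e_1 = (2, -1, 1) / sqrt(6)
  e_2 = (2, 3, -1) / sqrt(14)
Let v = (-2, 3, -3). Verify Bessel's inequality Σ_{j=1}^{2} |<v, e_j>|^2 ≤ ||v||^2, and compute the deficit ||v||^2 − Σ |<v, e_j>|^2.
Σ |<v, e_j>|^2 = 446/21; ||v||^2 = 22; deficit = 16/21

Write each e_j = u_j / sqrt(<u_j, u_j>) where u_j is the displayed integer vector. Then <v, e_j> = <v, u_j> / sqrt(<u_j, u_j>), so |<v, e_j>|^2 = <v, u_j>^2 / <u_j, u_j>.
Coefficients: <v, e_1> = -10/sqrt(6), <v, e_2> = 8/sqrt(14).
Square and sum: Σ |<v, e_j>|^2 = 446/21.
Compute ||v||^2 = v·v = 22.
Deficit = 22 − 446/21 = 16/21 ≥ 0, confirming Bessel's inequality. (The deficit equals ||v − Σ <v,e_j> e_j||^2, the squared distance from v to span{e_j}.)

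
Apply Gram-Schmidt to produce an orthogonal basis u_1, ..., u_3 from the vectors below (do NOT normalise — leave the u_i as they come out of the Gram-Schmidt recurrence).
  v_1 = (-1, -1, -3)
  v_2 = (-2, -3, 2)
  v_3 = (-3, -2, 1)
Orthogonal basis:
  u_1 = (-1, -1, -3)
  u_2 = (-23/11, -34/11, 19/11)
  u_3 = (-33/31, 24/31, 3/31)

Apply the Gram-Schmidt recurrence
  u_1 = v_1
  u_i = v_i − Σ_{j<i} ((v_i · u_j) / (u_j · u_j)) · u_j.

Step by step this gives:
  u_1 = (-1, -1, -3)
  u_2 = (-23/11, -34/11, 19/11)
  u_3 = (-33/31, 24/31, 3/31)

Orthogonality check:
  u_2 · u_1 = 0 (should be 0)
  u_3 · u_1 = 0 (should be 0)
  u_3 · u_2 = 0 (should be 0)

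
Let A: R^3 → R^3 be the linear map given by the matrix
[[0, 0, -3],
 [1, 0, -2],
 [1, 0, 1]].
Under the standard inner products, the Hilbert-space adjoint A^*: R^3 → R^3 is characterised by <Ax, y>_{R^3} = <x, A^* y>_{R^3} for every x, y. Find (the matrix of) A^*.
A^* = A^T =
[[0, 1, 1],
 [0, 0, 0],
 [-3, -2, 1]]

For real matrices with standard dot products, the defining identity <Ax, y> = <x, A^* y> gives (Ax)^T y = x^T (A^*) y, i.e. x^T A^T y = x^T (A^*) y. Since this holds for all x, y, we must have A^* = A^T. Therefore
A^* =
[[0, 1, 1],
 [0, 0, 0],
 [-3, -2, 1]].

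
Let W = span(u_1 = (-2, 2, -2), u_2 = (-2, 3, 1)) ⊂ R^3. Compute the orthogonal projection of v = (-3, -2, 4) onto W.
proj_W(v) = (5/13, 7/13, 41/13)

Set up U = [u_1 | ... | u_2] ∈ R^(3×2). The projector onto W = col(U) is P = U (U^T U)^(-1) U^T.
Compute U^T U =
  [12, 8]
  [8, 14],
and U^T v = (-6, 4).
Solve U^T U · c = U^T v for the coefficients: c = (-29/26, 12/13). The projection is proj_W(v) = U c.
Check: (v - proj_W(v)) · u_1 = 0  (should be 0).
Check: (v - proj_W(v)) · u_2 = 0  (should be 0).
Result: proj_W(v) = (5/13, 7/13, 41/13).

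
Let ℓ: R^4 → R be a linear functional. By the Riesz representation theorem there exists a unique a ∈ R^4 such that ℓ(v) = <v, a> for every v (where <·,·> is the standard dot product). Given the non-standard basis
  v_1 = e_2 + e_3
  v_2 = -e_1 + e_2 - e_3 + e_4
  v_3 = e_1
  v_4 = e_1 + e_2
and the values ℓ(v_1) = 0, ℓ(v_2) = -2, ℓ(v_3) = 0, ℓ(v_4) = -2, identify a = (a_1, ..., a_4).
a = (0, -2, 2, 2)

Write a = (a_1, ..., a_4) in the standard basis. For each basis vector v_i, ℓ(v_i) = <v_i, a> is a linear equation in the a_j's. Collect the n equations into a matrix system V a = ℓ, where row i of V is v_i (expressed in the standard basis). Since V is invertible (lower-triangular with 1s on the diagonal, up to permutation), solve by back-substitution:
  V =
[[0, 1, 1, 0],
 [-1, 1, -1, 1],
 [1, 0, 0, 0],
 [1, 1, 0, 0]]
  V a = (0, -2, 0, -2)
Solving gives a = (0, -2, 2, 2).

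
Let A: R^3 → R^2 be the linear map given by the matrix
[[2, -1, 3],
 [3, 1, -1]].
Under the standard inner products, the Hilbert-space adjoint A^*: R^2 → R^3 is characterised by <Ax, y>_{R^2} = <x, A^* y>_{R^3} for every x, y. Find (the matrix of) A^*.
A^* = A^T =
[[2, 3],
 [-1, 1],
 [3, -1]]

For real matrices with standard dot products, the defining identity <Ax, y> = <x, A^* y> gives (Ax)^T y = x^T (A^*) y, i.e. x^T A^T y = x^T (A^*) y. Since this holds for all x, y, we must have A^* = A^T. Therefore
A^* =
[[2, 3],
 [-1, 1],
 [3, -1]].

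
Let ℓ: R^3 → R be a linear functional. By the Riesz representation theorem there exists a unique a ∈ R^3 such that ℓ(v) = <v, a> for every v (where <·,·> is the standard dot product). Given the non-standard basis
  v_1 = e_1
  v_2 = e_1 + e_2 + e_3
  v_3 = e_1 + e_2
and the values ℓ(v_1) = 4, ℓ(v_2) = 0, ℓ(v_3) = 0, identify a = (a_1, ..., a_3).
a = (4, -4, 0)

Write a = (a_1, ..., a_3) in the standard basis. For each basis vector v_i, ℓ(v_i) = <v_i, a> is a linear equation in the a_j's. Collect the n equations into a matrix system V a = ℓ, where row i of V is v_i (expressed in the standard basis). Since V is invertible (lower-triangular with 1s on the diagonal, up to permutation), solve by back-substitution:
  V =
[[1, 0, 0],
 [1, 1, 1],
 [1, 1, 0]]
  V a = (4, 0, 0)
Solving gives a = (4, -4, 0).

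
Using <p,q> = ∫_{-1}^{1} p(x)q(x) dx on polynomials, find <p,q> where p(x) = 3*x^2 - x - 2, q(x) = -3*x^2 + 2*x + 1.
<p,q> = -44/15

Expand the product: p(x)·q(x) = -9*x^4 + 9*x^3 + 7*x^2 - 5*x - 2.
∫_{-1}^{1} of each monomial x^k gives [2/(k+1) if k even, 0 if k odd]. Integrating term-by-term (or equivalently evaluating the antiderivative F(x) = -9*x^5/5 + 9*x^4/4 + 7*x^3/3 - 5*x^2/2 - 2*x at the endpoints):
  F(1) − F(−1) = -103/60 − (73/60) = -44/15.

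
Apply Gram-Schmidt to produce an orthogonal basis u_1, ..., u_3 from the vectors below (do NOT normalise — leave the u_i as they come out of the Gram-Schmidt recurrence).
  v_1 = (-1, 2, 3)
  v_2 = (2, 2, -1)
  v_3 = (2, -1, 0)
Orthogonal basis:
  u_1 = (-1, 2, 3)
  u_2 = (27/14, 15/7, -11/14)
  u_3 = (168/125, -21/25, 126/125)

Apply the Gram-Schmidt recurrence
  u_1 = v_1
  u_i = v_i − Σ_{j<i} ((v_i · u_j) / (u_j · u_j)) · u_j.

Step by step this gives:
  u_1 = (-1, 2, 3)
  u_2 = (27/14, 15/7, -11/14)
  u_3 = (168/125, -21/25, 126/125)

Orthogonality check:
  u_2 · u_1 = 0 (should be 0)
  u_3 · u_1 = 0 (should be 0)
  u_3 · u_2 = 0 (should be 0)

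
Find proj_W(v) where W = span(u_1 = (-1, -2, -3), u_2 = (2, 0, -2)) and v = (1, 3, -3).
proj_W(v) = (7/3, 1/3, -5/3)

Set up U = [u_1 | ... | u_2] ∈ R^(3×2). The projector onto W = col(U) is P = U (U^T U)^(-1) U^T.
Compute U^T U =
  [14, 4]
  [4, 8],
and U^T v = (2, 8).
Solve U^T U · c = U^T v for the coefficients: c = (-1/6, 13/12). The projection is proj_W(v) = U c.
Check: (v - proj_W(v)) · u_1 = 0  (should be 0).
Check: (v - proj_W(v)) · u_2 = 0  (should be 0).
Result: proj_W(v) = (7/3, 1/3, -5/3).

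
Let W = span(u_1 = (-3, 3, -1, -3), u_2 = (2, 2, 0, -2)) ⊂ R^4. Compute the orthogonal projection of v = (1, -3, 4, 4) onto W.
proj_W(v) = (38/25, -94/25, 22/25, 94/25)

Set up U = [u_1 | ... | u_2] ∈ R^(4×2). The projector onto W = col(U) is P = U (U^T U)^(-1) U^T.
Compute U^T U =
  [28, 6]
  [6, 12],
and U^T v = (-28, -12).
Solve U^T U · c = U^T v for the coefficients: c = (-22/25, -14/25). The projection is proj_W(v) = U c.
Check: (v - proj_W(v)) · u_1 = 0  (should be 0).
Check: (v - proj_W(v)) · u_2 = 0  (should be 0).
Result: proj_W(v) = (38/25, -94/25, 22/25, 94/25).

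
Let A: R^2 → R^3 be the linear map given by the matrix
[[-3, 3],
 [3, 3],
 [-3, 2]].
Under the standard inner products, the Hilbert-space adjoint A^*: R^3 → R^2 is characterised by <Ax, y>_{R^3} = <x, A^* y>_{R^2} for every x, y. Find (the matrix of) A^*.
A^* = A^T =
[[-3, 3, -3],
 [3, 3, 2]]

For real matrices with standard dot products, the defining identity <Ax, y> = <x, A^* y> gives (Ax)^T y = x^T (A^*) y, i.e. x^T A^T y = x^T (A^*) y. Since this holds for all x, y, we must have A^* = A^T. Therefore
A^* =
[[-3, 3, -3],
 [3, 3, 2]].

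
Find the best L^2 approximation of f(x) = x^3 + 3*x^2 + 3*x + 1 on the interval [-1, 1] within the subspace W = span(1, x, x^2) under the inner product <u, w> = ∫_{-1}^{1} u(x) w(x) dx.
g(x) = 3*x^2 + 18*x/5 + 1

The best approximation g ∈ W is the orthogonal projection of f onto W. Writing g = a_0 + a_1 x + a_2 x^2, the coefficients solve the normal equations G · a = b where
  G_{ij} = <φ_i, φ_j> and b_i = <f, φ_i>, with φ_0 = 1, φ_1 = x, φ_2 = x^2.
G =
  [2, 0, 2/3]
  [0, 2/3, 0]
  [2/3, 0, 2/5],
b = (4, 12/5, 28/15).
Solving gives a_0 = 1, a_1 = 18/5, a_2 = 3, so
  g(x) = 3*x^2 + 18*x/5 + 1.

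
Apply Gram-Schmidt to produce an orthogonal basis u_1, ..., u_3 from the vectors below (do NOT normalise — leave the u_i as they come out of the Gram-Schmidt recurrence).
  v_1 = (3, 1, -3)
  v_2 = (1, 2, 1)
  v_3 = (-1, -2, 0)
Orthogonal basis:
  u_1 = (3, 1, -3)
  u_2 = (13/19, 36/19, 25/19)
  u_3 = (7/22, -3/11, 5/22)

Apply the Gram-Schmidt recurrence
  u_1 = v_1
  u_i = v_i − Σ_{j<i} ((v_i · u_j) / (u_j · u_j)) · u_j.

Step by step this gives:
  u_1 = (3, 1, -3)
  u_2 = (13/19, 36/19, 25/19)
  u_3 = (7/22, -3/11, 5/22)

Orthogonality check:
  u_2 · u_1 = 0 (should be 0)
  u_3 · u_1 = 0 (should be 0)
  u_3 · u_2 = 0 (should be 0)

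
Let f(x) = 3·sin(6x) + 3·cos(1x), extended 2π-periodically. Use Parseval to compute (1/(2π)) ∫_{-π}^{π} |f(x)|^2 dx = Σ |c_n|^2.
Σ |c_n|^2 = 9

Expand |f|^2 and use orthogonality of {sin(nx), cos(mx)} on [-π, π]:
  ∫_{-π}^{π} sin(nx)^2 dx = π, ∫ cos(mx)^2 dx = π, and cross terms integrate to 0.
So ∫_{-π}^{π} f(x)^2 dx = 3^2 · π + 3^2 · π = (9 + 9)π.
Divide by 2π: (9 + 9)/2 = 9.
By Parseval, this equals Σ |c_n|^2.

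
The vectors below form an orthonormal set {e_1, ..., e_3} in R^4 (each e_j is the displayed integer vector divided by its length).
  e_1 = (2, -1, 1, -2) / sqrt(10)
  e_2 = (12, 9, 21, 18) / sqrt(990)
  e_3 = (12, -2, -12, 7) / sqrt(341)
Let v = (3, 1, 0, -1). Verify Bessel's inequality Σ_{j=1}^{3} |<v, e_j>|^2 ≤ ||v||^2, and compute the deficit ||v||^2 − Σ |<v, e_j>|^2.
Σ |<v, e_j>|^2 = 241/31; ||v||^2 = 11; deficit = 100/31

Write each e_j = u_j / sqrt(<u_j, u_j>) where u_j is the displayed integer vector. Then <v, e_j> = <v, u_j> / sqrt(<u_j, u_j>), so |<v, e_j>|^2 = <v, u_j>^2 / <u_j, u_j>.
Coefficients: <v, e_1> = 7/sqrt(10), <v, e_2> = 27/sqrt(990), <v, e_3> = 27/sqrt(341).
Square and sum: Σ |<v, e_j>|^2 = 241/31.
Compute ||v||^2 = v·v = 11.
Deficit = 11 − 241/31 = 100/31 ≥ 0, confirming Bessel's inequality. (The deficit equals ||v − Σ <v,e_j> e_j||^2, the squared distance from v to span{e_j}.)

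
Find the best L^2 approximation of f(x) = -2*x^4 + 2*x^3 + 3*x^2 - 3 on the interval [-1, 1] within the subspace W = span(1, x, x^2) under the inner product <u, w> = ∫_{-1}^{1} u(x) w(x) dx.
g(x) = 9*x^2/7 + 6*x/5 - 99/35

The best approximation g ∈ W is the orthogonal projection of f onto W. Writing g = a_0 + a_1 x + a_2 x^2, the coefficients solve the normal equations G · a = b where
  G_{ij} = <φ_i, φ_j> and b_i = <f, φ_i>, with φ_0 = 1, φ_1 = x, φ_2 = x^2.
G =
  [2, 0, 2/3]
  [0, 2/3, 0]
  [2/3, 0, 2/5],
b = (-24/5, 4/5, -48/35).
Solving gives a_0 = -99/35, a_1 = 6/5, a_2 = 9/7, so
  g(x) = 9*x^2/7 + 6*x/5 - 99/35.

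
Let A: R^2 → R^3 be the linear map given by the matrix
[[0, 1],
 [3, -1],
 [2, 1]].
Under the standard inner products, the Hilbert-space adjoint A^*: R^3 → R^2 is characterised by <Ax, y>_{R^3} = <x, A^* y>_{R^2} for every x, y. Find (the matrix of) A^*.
A^* = A^T =
[[0, 3, 2],
 [1, -1, 1]]

For real matrices with standard dot products, the defining identity <Ax, y> = <x, A^* y> gives (Ax)^T y = x^T (A^*) y, i.e. x^T A^T y = x^T (A^*) y. Since this holds for all x, y, we must have A^* = A^T. Therefore
A^* =
[[0, 3, 2],
 [1, -1, 1]].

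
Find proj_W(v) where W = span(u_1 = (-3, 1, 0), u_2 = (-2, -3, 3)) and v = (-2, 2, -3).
proj_W(v) = (-359/211, 611/211, -402/211)

Set up U = [u_1 | ... | u_2] ∈ R^(3×2). The projector onto W = col(U) is P = U (U^T U)^(-1) U^T.
Compute U^T U =
  [10, 3]
  [3, 22],
and U^T v = (8, -11).
Solve U^T U · c = U^T v for the coefficients: c = (209/211, -134/211). The projection is proj_W(v) = U c.
Check: (v - proj_W(v)) · u_1 = 0  (should be 0).
Check: (v - proj_W(v)) · u_2 = 0  (should be 0).
Result: proj_W(v) = (-359/211, 611/211, -402/211).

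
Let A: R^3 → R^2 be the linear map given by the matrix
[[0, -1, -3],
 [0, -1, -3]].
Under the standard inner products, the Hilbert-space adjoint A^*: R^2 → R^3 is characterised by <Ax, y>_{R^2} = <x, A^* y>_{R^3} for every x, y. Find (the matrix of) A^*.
A^* = A^T =
[[0, 0],
 [-1, -1],
 [-3, -3]]

For real matrices with standard dot products, the defining identity <Ax, y> = <x, A^* y> gives (Ax)^T y = x^T (A^*) y, i.e. x^T A^T y = x^T (A^*) y. Since this holds for all x, y, we must have A^* = A^T. Therefore
A^* =
[[0, 0],
 [-1, -1],
 [-3, -3]].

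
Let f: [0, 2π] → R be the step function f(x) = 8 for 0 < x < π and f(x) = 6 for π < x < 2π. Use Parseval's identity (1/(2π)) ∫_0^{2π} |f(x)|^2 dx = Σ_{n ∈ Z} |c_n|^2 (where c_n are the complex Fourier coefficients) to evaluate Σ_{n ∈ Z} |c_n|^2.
Σ |c_n|^2 = 50

Parseval equates the L^2 energy of f (normalised by 1/(2π)) with the ℓ^2 sum of its Fourier coefficients: (1/(2π)) ∫_0^{2π} |f|^2 = Σ |c_n|^2.
Compute the left side: (1/(2π)) [∫_0^π 8^2 dx + ∫_π^{2π} 6^2 dx] = (1/(2π)) · (64π + 36π) = (64 + 36)/2 = 50.
So Σ_{n ∈ Z} |c_n|^2 = 50.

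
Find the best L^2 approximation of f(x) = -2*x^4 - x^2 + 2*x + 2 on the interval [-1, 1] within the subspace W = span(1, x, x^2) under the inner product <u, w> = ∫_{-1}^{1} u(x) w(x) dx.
g(x) = -19*x^2/7 + 2*x + 76/35

The best approximation g ∈ W is the orthogonal projection of f onto W. Writing g = a_0 + a_1 x + a_2 x^2, the coefficients solve the normal equations G · a = b where
  G_{ij} = <φ_i, φ_j> and b_i = <f, φ_i>, with φ_0 = 1, φ_1 = x, φ_2 = x^2.
G =
  [2, 0, 2/3]
  [0, 2/3, 0]
  [2/3, 0, 2/5],
b = (38/15, 4/3, 38/105).
Solving gives a_0 = 76/35, a_1 = 2, a_2 = -19/7, so
  g(x) = -19*x^2/7 + 2*x + 76/35.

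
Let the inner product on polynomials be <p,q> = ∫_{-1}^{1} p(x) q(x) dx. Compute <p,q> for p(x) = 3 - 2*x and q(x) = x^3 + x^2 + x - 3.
<p,q> = -272/15

Expand the product: p(x)·q(x) = -2*x^4 + x^3 + x^2 + 9*x - 9.
∫_{-1}^{1} of each monomial x^k gives [2/(k+1) if k even, 0 if k odd]. Integrating term-by-term (or equivalently evaluating the antiderivative F(x) = -2*x^5/5 + x^4/4 + x^3/3 + 9*x^2/2 - 9*x at the endpoints):
  F(1) − F(−1) = -259/60 − (829/60) = -272/15.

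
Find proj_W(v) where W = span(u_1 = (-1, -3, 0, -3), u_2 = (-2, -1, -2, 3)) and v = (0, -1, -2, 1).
proj_W(v) = (-168/163, -124/163, -152/163, 180/163)

Set up U = [u_1 | ... | u_2] ∈ R^(4×2). The projector onto W = col(U) is P = U (U^T U)^(-1) U^T.
Compute U^T U =
  [19, -4]
  [-4, 18],
and U^T v = (0, 8).
Solve U^T U · c = U^T v for the coefficients: c = (16/163, 76/163). The projection is proj_W(v) = U c.
Check: (v - proj_W(v)) · u_1 = 0  (should be 0).
Check: (v - proj_W(v)) · u_2 = 0  (should be 0).
Result: proj_W(v) = (-168/163, -124/163, -152/163, 180/163).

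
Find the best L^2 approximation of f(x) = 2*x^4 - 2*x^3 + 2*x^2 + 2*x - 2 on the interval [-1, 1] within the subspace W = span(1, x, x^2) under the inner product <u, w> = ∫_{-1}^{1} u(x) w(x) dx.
g(x) = 26*x^2/7 + 4*x/5 - 76/35

The best approximation g ∈ W is the orthogonal projection of f onto W. Writing g = a_0 + a_1 x + a_2 x^2, the coefficients solve the normal equations G · a = b where
  G_{ij} = <φ_i, φ_j> and b_i = <f, φ_i>, with φ_0 = 1, φ_1 = x, φ_2 = x^2.
G =
  [2, 0, 2/3]
  [0, 2/3, 0]
  [2/3, 0, 2/5],
b = (-28/15, 8/15, 4/105).
Solving gives a_0 = -76/35, a_1 = 4/5, a_2 = 26/7, so
  g(x) = 26*x^2/7 + 4*x/5 - 76/35.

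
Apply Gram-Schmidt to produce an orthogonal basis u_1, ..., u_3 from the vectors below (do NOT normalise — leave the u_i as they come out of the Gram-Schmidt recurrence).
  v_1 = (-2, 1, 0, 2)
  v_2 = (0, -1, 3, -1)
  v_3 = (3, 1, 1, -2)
Orthogonal basis:
  u_1 = (-2, 1, 0, 2)
  u_2 = (-2/3, -2/3, 3, -1/3)
  u_3 = (16/15, 31/15, 7/10, 1/30)

Apply the Gram-Schmidt recurrence
  u_1 = v_1
  u_i = v_i − Σ_{j<i} ((v_i · u_j) / (u_j · u_j)) · u_j.

Step by step this gives:
  u_1 = (-2, 1, 0, 2)
  u_2 = (-2/3, -2/3, 3, -1/3)
  u_3 = (16/15, 31/15, 7/10, 1/30)

Orthogonality check:
  u_2 · u_1 = 0 (should be 0)
  u_3 · u_1 = 0 (should be 0)
  u_3 · u_2 = 0 (should be 0)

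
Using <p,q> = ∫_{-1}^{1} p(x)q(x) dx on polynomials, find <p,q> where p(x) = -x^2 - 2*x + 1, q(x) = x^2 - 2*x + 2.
<p,q> = 28/5

Expand the product: p(x)·q(x) = -x^4 + 3*x^2 - 6*x + 2.
∫_{-1}^{1} of each monomial x^k gives [2/(k+1) if k even, 0 if k odd]. Integrating term-by-term (or equivalently evaluating the antiderivative F(x) = -x^5/5 + x^3 - 3*x^2 + 2*x at the endpoints):
  F(1) − F(−1) = -1/5 − (-29/5) = 28/5.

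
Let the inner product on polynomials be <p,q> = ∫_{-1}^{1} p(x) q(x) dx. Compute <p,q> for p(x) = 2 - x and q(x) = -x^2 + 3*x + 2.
<p,q> = 14/3

Expand the product: p(x)·q(x) = x^3 - 5*x^2 + 4*x + 4.
∫_{-1}^{1} of each monomial x^k gives [2/(k+1) if k even, 0 if k odd]. Integrating term-by-term (or equivalently evaluating the antiderivative F(x) = x^4/4 - 5*x^3/3 + 2*x^2 + 4*x at the endpoints):
  F(1) − F(−1) = 55/12 − (-1/12) = 14/3.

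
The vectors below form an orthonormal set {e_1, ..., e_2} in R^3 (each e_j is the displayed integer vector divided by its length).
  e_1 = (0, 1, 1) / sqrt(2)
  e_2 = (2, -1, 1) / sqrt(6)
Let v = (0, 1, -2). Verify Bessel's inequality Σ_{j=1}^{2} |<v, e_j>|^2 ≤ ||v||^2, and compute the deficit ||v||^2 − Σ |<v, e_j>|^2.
Σ |<v, e_j>|^2 = 2; ||v||^2 = 5; deficit = 3

Write each e_j = u_j / sqrt(<u_j, u_j>) where u_j is the displayed integer vector. Then <v, e_j> = <v, u_j> / sqrt(<u_j, u_j>), so |<v, e_j>|^2 = <v, u_j>^2 / <u_j, u_j>.
Coefficients: <v, e_1> = -1/sqrt(2), <v, e_2> = -3/sqrt(6).
Square and sum: Σ |<v, e_j>|^2 = 2.
Compute ||v||^2 = v·v = 5.
Deficit = 5 − 2 = 3 ≥ 0, confirming Bessel's inequality. (The deficit equals ||v − Σ <v,e_j> e_j||^2, the squared distance from v to span{e_j}.)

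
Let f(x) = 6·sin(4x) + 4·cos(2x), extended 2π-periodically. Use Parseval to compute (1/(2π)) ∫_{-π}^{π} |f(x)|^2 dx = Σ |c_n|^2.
Σ |c_n|^2 = 26

Expand |f|^2 and use orthogonality of {sin(nx), cos(mx)} on [-π, π]:
  ∫_{-π}^{π} sin(nx)^2 dx = π, ∫ cos(mx)^2 dx = π, and cross terms integrate to 0.
So ∫_{-π}^{π} f(x)^2 dx = 6^2 · π + 4^2 · π = (36 + 16)π.
Divide by 2π: (36 + 16)/2 = 26.
By Parseval, this equals Σ |c_n|^2.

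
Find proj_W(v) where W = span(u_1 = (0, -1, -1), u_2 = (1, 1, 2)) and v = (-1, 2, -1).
proj_W(v) = (-5/3, 4/3, -1/3)

Set up U = [u_1 | ... | u_2] ∈ R^(3×2). The projector onto W = col(U) is P = U (U^T U)^(-1) U^T.
Compute U^T U =
  [2, -3]
  [-3, 6],
and U^T v = (-1, -1).
Solve U^T U · c = U^T v for the coefficients: c = (-3, -5/3). The projection is proj_W(v) = U c.
Check: (v - proj_W(v)) · u_1 = 0  (should be 0).
Check: (v - proj_W(v)) · u_2 = 0  (should be 0).
Result: proj_W(v) = (-5/3, 4/3, -1/3).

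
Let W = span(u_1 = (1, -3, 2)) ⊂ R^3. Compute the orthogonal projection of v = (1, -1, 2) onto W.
proj_W(v) = (4/7, -12/7, 8/7)

Set up U = [u_1 | ... | u_1] ∈ R^(3×1). The projector onto W = col(U) is P = U (U^T U)^(-1) U^T.
Compute U^T U =
  [14],
and U^T v = (8).
Solve U^T U · c = U^T v for the coefficients: c = (4/7). The projection is proj_W(v) = U c.
Check: (v - proj_W(v)) · u_1 = 0  (should be 0).
Result: proj_W(v) = (4/7, -12/7, 8/7).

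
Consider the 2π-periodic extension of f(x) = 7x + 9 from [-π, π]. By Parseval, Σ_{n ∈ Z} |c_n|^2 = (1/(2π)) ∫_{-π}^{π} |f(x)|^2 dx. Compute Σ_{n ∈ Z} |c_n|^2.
Σ |c_n|^2 = 49π^2/3 + 81

Expand and integrate term by term over [-π, π]:
  ∫ (7x)^2 dx = 49·(2π^3/3); ∫ 2·7·(9)·x dx = 0 (odd integrand); ∫ 9^2 dx = 81·2π.
So (1/(2π)) ∫_{-π}^{π} (7x + 9)^2 dx = 49π^2/3 + 81 = 49π^2/3 + 81.
Parseval ⇒ Σ |c_n|^2 = 49π^2/3 + 81.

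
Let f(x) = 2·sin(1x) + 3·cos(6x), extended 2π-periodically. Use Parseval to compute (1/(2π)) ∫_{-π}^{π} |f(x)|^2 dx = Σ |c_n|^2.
Σ |c_n|^2 = 13/2

Expand |f|^2 and use orthogonality of {sin(nx), cos(mx)} on [-π, π]:
  ∫_{-π}^{π} sin(nx)^2 dx = π, ∫ cos(mx)^2 dx = π, and cross terms integrate to 0.
So ∫_{-π}^{π} f(x)^2 dx = 2^2 · π + 3^2 · π = (4 + 9)π.
Divide by 2π: (4 + 9)/2 = 13/2.
By Parseval, this equals Σ |c_n|^2.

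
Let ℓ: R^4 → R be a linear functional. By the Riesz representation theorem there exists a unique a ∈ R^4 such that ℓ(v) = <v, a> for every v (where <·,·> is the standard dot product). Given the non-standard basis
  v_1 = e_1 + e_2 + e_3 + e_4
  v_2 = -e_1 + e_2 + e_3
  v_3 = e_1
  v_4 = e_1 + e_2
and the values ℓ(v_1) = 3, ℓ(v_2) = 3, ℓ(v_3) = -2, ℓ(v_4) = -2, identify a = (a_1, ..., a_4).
a = (-2, 0, 1, 4)

Write a = (a_1, ..., a_4) in the standard basis. For each basis vector v_i, ℓ(v_i) = <v_i, a> is a linear equation in the a_j's. Collect the n equations into a matrix system V a = ℓ, where row i of V is v_i (expressed in the standard basis). Since V is invertible (lower-triangular with 1s on the diagonal, up to permutation), solve by back-substitution:
  V =
[[1, 1, 1, 1],
 [-1, 1, 1, 0],
 [1, 0, 0, 0],
 [1, 1, 0, 0]]
  V a = (3, 3, -2, -2)
Solving gives a = (-2, 0, 1, 4).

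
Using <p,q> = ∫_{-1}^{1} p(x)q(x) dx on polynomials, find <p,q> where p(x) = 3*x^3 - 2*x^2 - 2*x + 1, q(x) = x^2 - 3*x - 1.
<p,q> = -2/5

Expand the product: p(x)·q(x) = 3*x^5 - 11*x^4 + x^3 + 9*x^2 - x - 1.
∫_{-1}^{1} of each monomial x^k gives [2/(k+1) if k even, 0 if k odd]. Integrating term-by-term (or equivalently evaluating the antiderivative F(x) = x^6/2 - 11*x^5/5 + x^4/4 + 3*x^3 - x^2/2 - x at the endpoints):
  F(1) − F(−1) = 1/20 − (9/20) = -2/5.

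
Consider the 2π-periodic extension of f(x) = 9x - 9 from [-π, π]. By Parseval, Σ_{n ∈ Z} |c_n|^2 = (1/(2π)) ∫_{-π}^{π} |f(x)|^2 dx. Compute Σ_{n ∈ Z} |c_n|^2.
Σ |c_n|^2 = 27π^2 + 81

Expand and integrate term by term over [-π, π]:
  ∫ (9x)^2 dx = 81·(2π^3/3); ∫ 2·9·(-9)·x dx = 0 (odd integrand); ∫ (-9)^2 dx = 81·2π.
So (1/(2π)) ∫_{-π}^{π} (9x - 9)^2 dx = 81π^2/3 + 81 = 27π^2 + 81.
Parseval ⇒ Σ |c_n|^2 = 27π^2 + 81.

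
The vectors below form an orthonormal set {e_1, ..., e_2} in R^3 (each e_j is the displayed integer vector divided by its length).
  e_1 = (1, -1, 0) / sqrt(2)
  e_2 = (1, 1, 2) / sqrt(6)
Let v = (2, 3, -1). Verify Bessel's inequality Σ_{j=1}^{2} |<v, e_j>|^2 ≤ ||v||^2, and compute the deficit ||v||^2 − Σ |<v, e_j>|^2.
Σ |<v, e_j>|^2 = 2; ||v||^2 = 14; deficit = 12

Write each e_j = u_j / sqrt(<u_j, u_j>) where u_j is the displayed integer vector. Then <v, e_j> = <v, u_j> / sqrt(<u_j, u_j>), so |<v, e_j>|^2 = <v, u_j>^2 / <u_j, u_j>.
Coefficients: <v, e_1> = -1/sqrt(2), <v, e_2> = 3/sqrt(6).
Square and sum: Σ |<v, e_j>|^2 = 2.
Compute ||v||^2 = v·v = 14.
Deficit = 14 − 2 = 12 ≥ 0, confirming Bessel's inequality. (The deficit equals ||v − Σ <v,e_j> e_j||^2, the squared distance from v to span{e_j}.)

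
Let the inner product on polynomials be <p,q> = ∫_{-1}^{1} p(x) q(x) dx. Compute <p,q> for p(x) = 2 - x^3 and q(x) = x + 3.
<p,q> = 58/5

Expand the product: p(x)·q(x) = -x^4 - 3*x^3 + 2*x + 6.
∫_{-1}^{1} of each monomial x^k gives [2/(k+1) if k even, 0 if k odd]. Integrating term-by-term (or equivalently evaluating the antiderivative F(x) = -x^5/5 - 3*x^4/4 + x^2 + 6*x at the endpoints):
  F(1) − F(−1) = 121/20 − (-111/20) = 58/5.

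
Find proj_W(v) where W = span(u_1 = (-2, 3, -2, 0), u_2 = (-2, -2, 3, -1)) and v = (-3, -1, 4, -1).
proj_W(v) = (-395/121, -200/121, 795/242, -317/242)

Set up U = [u_1 | ... | u_2] ∈ R^(4×2). The projector onto W = col(U) is P = U (U^T U)^(-1) U^T.
Compute U^T U =
  [17, -8]
  [-8, 18],
and U^T v = (-5, 21).
Solve U^T U · c = U^T v for the coefficients: c = (39/121, 317/242). The projection is proj_W(v) = U c.
Check: (v - proj_W(v)) · u_1 = 0  (should be 0).
Check: (v - proj_W(v)) · u_2 = 0  (should be 0).
Result: proj_W(v) = (-395/121, -200/121, 795/242, -317/242).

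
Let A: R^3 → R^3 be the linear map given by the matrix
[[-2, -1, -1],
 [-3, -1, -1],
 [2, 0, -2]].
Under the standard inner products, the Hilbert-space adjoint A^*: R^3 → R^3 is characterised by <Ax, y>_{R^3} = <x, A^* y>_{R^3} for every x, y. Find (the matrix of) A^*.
A^* = A^T =
[[-2, -3, 2],
 [-1, -1, 0],
 [-1, -1, -2]]

For real matrices with standard dot products, the defining identity <Ax, y> = <x, A^* y> gives (Ax)^T y = x^T (A^*) y, i.e. x^T A^T y = x^T (A^*) y. Since this holds for all x, y, we must have A^* = A^T. Therefore
A^* =
[[-2, -3, 2],
 [-1, -1, 0],
 [-1, -1, -2]].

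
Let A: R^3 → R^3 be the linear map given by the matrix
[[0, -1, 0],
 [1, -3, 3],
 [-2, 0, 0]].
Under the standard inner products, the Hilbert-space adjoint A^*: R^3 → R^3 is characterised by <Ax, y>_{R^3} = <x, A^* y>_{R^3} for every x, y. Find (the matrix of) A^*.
A^* = A^T =
[[0, 1, -2],
 [-1, -3, 0],
 [0, 3, 0]]

For real matrices with standard dot products, the defining identity <Ax, y> = <x, A^* y> gives (Ax)^T y = x^T (A^*) y, i.e. x^T A^T y = x^T (A^*) y. Since this holds for all x, y, we must have A^* = A^T. Therefore
A^* =
[[0, 1, -2],
 [-1, -3, 0],
 [0, 3, 0]].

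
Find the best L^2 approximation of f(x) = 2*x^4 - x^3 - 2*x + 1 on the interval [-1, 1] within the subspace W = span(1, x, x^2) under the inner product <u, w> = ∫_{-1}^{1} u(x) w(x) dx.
g(x) = 12*x^2/7 - 13*x/5 + 29/35

The best approximation g ∈ W is the orthogonal projection of f onto W. Writing g = a_0 + a_1 x + a_2 x^2, the coefficients solve the normal equations G · a = b where
  G_{ij} = <φ_i, φ_j> and b_i = <f, φ_i>, with φ_0 = 1, φ_1 = x, φ_2 = x^2.
G =
  [2, 0, 2/3]
  [0, 2/3, 0]
  [2/3, 0, 2/5],
b = (14/5, -26/15, 26/21).
Solving gives a_0 = 29/35, a_1 = -13/5, a_2 = 12/7, so
  g(x) = 12*x^2/7 - 13*x/5 + 29/35.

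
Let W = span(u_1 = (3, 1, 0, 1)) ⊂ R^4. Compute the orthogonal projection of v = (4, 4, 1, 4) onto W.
proj_W(v) = (60/11, 20/11, 0, 20/11)

Set up U = [u_1 | ... | u_1] ∈ R^(4×1). The projector onto W = col(U) is P = U (U^T U)^(-1) U^T.
Compute U^T U =
  [11],
and U^T v = (20).
Solve U^T U · c = U^T v for the coefficients: c = (20/11). The projection is proj_W(v) = U c.
Check: (v - proj_W(v)) · u_1 = 0  (should be 0).
Result: proj_W(v) = (60/11, 20/11, 0, 20/11).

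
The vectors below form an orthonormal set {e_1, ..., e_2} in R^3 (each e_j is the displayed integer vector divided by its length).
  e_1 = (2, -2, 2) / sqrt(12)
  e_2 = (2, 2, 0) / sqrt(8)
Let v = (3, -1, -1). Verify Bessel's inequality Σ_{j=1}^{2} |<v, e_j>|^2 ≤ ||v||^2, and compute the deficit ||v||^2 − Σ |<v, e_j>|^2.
Σ |<v, e_j>|^2 = 5; ||v||^2 = 11; deficit = 6

Write each e_j = u_j / sqrt(<u_j, u_j>) where u_j is the displayed integer vector. Then <v, e_j> = <v, u_j> / sqrt(<u_j, u_j>), so |<v, e_j>|^2 = <v, u_j>^2 / <u_j, u_j>.
Coefficients: <v, e_1> = 6/sqrt(12), <v, e_2> = 4/sqrt(8).
Square and sum: Σ |<v, e_j>|^2 = 5.
Compute ||v||^2 = v·v = 11.
Deficit = 11 − 5 = 6 ≥ 0, confirming Bessel's inequality. (The deficit equals ||v − Σ <v,e_j> e_j||^2, the squared distance from v to span{e_j}.)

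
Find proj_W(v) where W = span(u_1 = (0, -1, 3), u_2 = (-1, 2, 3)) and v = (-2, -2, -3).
proj_W(v) = (61/91, -101/91, -246/91)

Set up U = [u_1 | ... | u_2] ∈ R^(3×2). The projector onto W = col(U) is P = U (U^T U)^(-1) U^T.
Compute U^T U =
  [10, 7]
  [7, 14],
and U^T v = (-7, -11).
Solve U^T U · c = U^T v for the coefficients: c = (-3/13, -61/91). The projection is proj_W(v) = U c.
Check: (v - proj_W(v)) · u_1 = 0  (should be 0).
Check: (v - proj_W(v)) · u_2 = 0  (should be 0).
Result: proj_W(v) = (61/91, -101/91, -246/91).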